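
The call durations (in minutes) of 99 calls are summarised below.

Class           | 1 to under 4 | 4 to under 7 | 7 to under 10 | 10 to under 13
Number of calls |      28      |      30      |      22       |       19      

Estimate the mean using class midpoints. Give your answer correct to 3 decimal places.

6.470

Midpoints: 2.5, 5.5, 8.5, 11.5
Σfm = 28×2.5 + 30×5.5 + 22×8.5 + 19×11.5 = 640.5
n = Σf = 99
Mean = 640.5 / 99 = 6.4697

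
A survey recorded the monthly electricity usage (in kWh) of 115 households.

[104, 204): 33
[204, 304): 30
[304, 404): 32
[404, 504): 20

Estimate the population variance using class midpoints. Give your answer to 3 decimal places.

11458.601

Midpoints: 154, 254, 354, 454
n = 115, Σfm = 33110, mean = 287.9130
Σfm² = 10850540
Σf(m − x̄)² = Σfm² − (Σfm)²/n = 10850540 − 33110²/115 = 1317739.1304
Population variance = 1317739.1304 / 115 = 11458.6011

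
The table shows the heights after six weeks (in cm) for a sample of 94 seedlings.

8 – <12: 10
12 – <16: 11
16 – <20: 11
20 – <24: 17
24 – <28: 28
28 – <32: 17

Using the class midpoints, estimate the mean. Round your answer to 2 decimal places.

Midpoints: 10, 14, 18, 22, 26, 30
Σfm = 10×10 + 11×14 + 11×18 + 17×22 + 28×26 + 17×30 = 2064
n = Σf = 94
Mean = 2064 / 94 = 21.9574

21.96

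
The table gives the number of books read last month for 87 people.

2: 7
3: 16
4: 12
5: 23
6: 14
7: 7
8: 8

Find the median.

Cumulative frequencies: 7, 23, 35, 58, 72, 79, 87
n = 87, so the median is the value in position (n+1)/2 = 44.
Position 44 falls at value 5.

5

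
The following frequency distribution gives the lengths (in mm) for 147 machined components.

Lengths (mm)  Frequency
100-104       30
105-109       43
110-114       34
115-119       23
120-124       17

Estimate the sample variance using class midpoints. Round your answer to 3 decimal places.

Midpoints: 102, 107, 112, 117, 122
n = 147, Σfm = 16234, mean = 110.4354
Σfm² = 1798798
Σf(m − x̄)² = Σfm² − (Σfm)²/n = 1798798 − 16234²/147 = 5990.1361
Sample variance = 5990.1361 / 146 = 41.0283

41.028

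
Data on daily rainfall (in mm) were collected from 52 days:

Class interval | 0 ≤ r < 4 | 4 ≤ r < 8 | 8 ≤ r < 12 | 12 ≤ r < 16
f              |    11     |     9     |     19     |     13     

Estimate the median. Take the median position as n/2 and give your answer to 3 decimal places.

9.263

Cumulative frequencies: 11, 20, 39, 52
n = 52; position = n/2 = 26.
This falls in the class 8 ≤ r < 12: L = 8, F = 20, f = 19, h = 4.
Median ≈ 8 + ((26 − 20) / 19) × 4 = 9.2632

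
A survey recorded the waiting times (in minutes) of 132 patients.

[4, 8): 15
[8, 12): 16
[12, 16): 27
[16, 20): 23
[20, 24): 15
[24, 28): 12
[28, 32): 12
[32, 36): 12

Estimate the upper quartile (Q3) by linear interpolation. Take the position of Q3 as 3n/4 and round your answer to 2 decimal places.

Cumulative frequencies: 15, 31, 58, 81, 96, 108, 120, 132
n = 132; position = 3n/4 = 99.
This falls in the class [24, 28): L = 24, F = 96, f = 12, h = 4.
Upper quartile ≈ 24 + ((99 − 96) / 12) × 4 = 25.0000

25.00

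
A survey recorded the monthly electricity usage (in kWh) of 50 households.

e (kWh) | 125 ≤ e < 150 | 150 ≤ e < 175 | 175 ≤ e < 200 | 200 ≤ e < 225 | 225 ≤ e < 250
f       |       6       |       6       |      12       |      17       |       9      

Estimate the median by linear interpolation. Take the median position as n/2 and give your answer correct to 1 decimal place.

201.5

Cumulative frequencies: 6, 12, 24, 41, 50
n = 50; position = n/2 = 25.
This falls in the class 200 ≤ e < 225: L = 200, F = 24, f = 17, h = 25.
Median ≈ 200 + ((25 − 24) / 17) × 25 = 201.4706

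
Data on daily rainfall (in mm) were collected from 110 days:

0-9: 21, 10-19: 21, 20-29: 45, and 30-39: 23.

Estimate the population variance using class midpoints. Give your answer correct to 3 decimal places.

Midpoints: 4.5, 14.5, 24.5, 34.5
n = 110, Σfm = 2295, mean = 20.8636
Σfm² = 59227.5
Σf(m − x̄)² = Σfm² − (Σfm)²/n = 59227.5 − 2295²/110 = 11345.4545
Population variance = 11345.4545 / 110 = 103.1405

103.140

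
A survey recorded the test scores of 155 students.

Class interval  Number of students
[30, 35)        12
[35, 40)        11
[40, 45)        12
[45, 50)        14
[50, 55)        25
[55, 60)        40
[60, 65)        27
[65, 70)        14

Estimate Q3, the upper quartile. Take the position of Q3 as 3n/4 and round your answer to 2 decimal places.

60.42

Cumulative frequencies: 12, 23, 35, 49, 74, 114, 141, 155
n = 155; position = 3n/4 = 116.25.
This falls in the class [60, 65): L = 60, F = 114, f = 27, h = 5.
Upper quartile ≈ 60 + ((116.25 − 114) / 27) × 5 = 60.4167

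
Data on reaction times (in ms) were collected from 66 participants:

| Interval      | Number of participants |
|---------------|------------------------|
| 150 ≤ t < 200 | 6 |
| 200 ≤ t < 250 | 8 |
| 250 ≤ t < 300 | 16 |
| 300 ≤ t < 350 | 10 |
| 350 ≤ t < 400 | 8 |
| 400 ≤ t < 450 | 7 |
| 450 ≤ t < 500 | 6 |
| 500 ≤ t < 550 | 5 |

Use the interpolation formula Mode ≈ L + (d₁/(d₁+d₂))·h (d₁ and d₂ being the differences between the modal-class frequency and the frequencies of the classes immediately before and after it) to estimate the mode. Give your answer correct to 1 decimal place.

278.6

Modal class: 250 ≤ t < 300 (highest frequency 16).
d₁ = 16 − 8 = 8, d₂ = 16 − 10 = 6
Mode ≈ 250 + (8/(8+6)) × 50 = 250 + 28.5714 = 278.5714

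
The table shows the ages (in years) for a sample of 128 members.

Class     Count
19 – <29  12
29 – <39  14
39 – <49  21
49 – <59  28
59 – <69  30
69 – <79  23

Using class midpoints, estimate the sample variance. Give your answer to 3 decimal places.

Midpoints: 24, 34, 44, 54, 64, 74
n = 128, Σfm = 6822, mean = 53.2969
Σfm² = 394228
Σf(m − x̄)² = Σfm² − (Σfm)²/n = 394228 − 6822²/128 = 30636.7188
Sample variance = 30636.7188 / 127 = 241.2340

241.234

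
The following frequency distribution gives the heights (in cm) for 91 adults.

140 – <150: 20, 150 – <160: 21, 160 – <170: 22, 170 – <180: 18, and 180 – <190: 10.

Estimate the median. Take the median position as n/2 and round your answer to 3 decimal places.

Cumulative frequencies: 20, 41, 63, 81, 91
n = 91; position = n/2 = 45.5.
This falls in the class 160 – <170: L = 160, F = 41, f = 22, h = 10.
Median ≈ 160 + ((45.5 − 41) / 22) × 10 = 162.0455

162.045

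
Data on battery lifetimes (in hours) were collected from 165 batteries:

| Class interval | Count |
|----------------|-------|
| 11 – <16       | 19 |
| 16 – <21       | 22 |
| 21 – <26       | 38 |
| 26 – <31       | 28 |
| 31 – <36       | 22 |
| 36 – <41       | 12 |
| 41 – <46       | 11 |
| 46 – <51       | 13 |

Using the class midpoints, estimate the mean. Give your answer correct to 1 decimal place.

28.3

Midpoints: 13.5, 18.5, 23.5, 28.5, 33.5, 38.5, 43.5, 48.5
Σfm = 19×13.5 + 22×18.5 + 38×23.5 + 28×28.5 + 22×33.5 + 12×38.5 + 11×43.5 + 13×48.5 = 4662.5
n = Σf = 165
Mean = 4662.5 / 165 = 28.2576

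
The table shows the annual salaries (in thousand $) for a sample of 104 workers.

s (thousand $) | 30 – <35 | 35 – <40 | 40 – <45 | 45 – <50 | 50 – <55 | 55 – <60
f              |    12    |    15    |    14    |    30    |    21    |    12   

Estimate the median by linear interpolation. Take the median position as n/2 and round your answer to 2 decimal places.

Cumulative frequencies: 12, 27, 41, 71, 92, 104
n = 104; position = n/2 = 52.
This falls in the class 45 – <50: L = 45, F = 41, f = 30, h = 5.
Median ≈ 45 + ((52 − 41) / 30) × 5 = 46.8333

46.83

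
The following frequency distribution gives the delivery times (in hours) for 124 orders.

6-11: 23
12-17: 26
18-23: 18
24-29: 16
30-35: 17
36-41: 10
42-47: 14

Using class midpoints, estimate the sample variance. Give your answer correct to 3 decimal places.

141.356

Midpoints: 8.5, 14.5, 20.5, 26.5, 32.5, 38.5, 44.5
n = 124, Σfm = 2926, mean = 23.5968
Σfm² = 86431
Σf(m − x̄)² = Σfm² − (Σfm)²/n = 86431 − 2926²/124 = 17386.8387
Sample variance = 17386.8387 / 123 = 141.3564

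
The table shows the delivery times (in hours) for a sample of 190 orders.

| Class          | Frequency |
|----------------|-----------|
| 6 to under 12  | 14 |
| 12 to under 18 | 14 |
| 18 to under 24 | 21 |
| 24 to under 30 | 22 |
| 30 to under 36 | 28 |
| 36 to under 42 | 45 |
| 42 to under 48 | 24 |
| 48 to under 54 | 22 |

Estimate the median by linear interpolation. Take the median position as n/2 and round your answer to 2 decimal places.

35.14

Cumulative frequencies: 14, 28, 49, 71, 99, 144, 168, 190
n = 190; position = n/2 = 95.
This falls in the class 30 to under 36: L = 30, F = 71, f = 28, h = 6.
Median ≈ 30 + ((95 − 71) / 28) × 6 = 35.1429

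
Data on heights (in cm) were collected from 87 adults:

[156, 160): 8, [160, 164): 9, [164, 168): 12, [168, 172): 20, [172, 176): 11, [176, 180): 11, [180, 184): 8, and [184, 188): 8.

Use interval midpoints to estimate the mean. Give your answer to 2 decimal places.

Midpoints: 158, 162, 166, 170, 174, 178, 182, 186
Σfm = 8×158 + 9×162 + 12×166 + 20×170 + 11×174 + 11×178 + 8×182 + 8×186 = 14930
n = Σf = 87
Mean = 14930 / 87 = 171.6092

171.61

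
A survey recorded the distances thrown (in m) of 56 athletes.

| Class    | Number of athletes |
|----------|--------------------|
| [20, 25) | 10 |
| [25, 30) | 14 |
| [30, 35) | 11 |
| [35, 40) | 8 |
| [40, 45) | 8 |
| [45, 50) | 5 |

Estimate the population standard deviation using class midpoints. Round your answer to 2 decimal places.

Midpoints: 22.5, 27.5, 32.5, 37.5, 42.5, 47.5
n = 56, Σfm = 1845, mean = 32.9464
Σfm² = 64250
Σf(m − x̄)² = Σfm² − (Σfm)²/n = 64250 − 1845²/56 = 3463.8393
Population variance = 3463.8393 / 56 = 61.8543
Standard deviation = √61.8543 = 7.8647

7.86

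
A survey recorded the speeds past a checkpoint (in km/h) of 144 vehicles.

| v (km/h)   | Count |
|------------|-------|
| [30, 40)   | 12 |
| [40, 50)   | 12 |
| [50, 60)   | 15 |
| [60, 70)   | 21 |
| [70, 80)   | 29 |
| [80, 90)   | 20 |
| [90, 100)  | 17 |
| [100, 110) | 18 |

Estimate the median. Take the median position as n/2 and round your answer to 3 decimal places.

Cumulative frequencies: 12, 24, 39, 60, 89, 109, 126, 144
n = 144; position = n/2 = 72.
This falls in the class [70, 80): L = 70, F = 60, f = 29, h = 10.
Median ≈ 70 + ((72 − 60) / 29) × 10 = 74.1379

74.138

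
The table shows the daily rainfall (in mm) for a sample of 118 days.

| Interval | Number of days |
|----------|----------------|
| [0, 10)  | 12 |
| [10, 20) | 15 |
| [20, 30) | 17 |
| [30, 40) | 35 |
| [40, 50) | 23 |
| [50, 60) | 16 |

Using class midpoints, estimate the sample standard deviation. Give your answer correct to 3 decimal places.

15.060

Midpoints: 5, 15, 25, 35, 45, 55
n = 118, Σfm = 3850, mean = 32.6271
Σfm² = 152150
Σf(m − x̄)² = Σfm² − (Σfm)²/n = 152150 − 3850²/118 = 26535.5932
Sample variance = 26535.5932 / 117 = 226.7999
Standard deviation = √226.7999 = 15.0599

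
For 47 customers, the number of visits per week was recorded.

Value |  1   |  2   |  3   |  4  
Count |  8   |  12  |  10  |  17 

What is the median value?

3

Cumulative frequencies: 8, 20, 30, 47
n = 47, so the median is the value in position (n+1)/2 = 24.
Position 24 falls at value 3.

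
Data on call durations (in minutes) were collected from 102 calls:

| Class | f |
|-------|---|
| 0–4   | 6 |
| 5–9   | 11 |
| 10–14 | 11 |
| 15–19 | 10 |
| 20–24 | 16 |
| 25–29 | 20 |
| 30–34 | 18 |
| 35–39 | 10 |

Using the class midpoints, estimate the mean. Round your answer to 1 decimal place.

21.9

Midpoints: 2, 7, 12, 17, 22, 27, 32, 37
Σfm = 6×2 + 11×7 + 11×12 + 10×17 + 16×22 + 20×27 + 18×32 + 10×37 = 2229
n = Σf = 102
Mean = 2229 / 102 = 21.8529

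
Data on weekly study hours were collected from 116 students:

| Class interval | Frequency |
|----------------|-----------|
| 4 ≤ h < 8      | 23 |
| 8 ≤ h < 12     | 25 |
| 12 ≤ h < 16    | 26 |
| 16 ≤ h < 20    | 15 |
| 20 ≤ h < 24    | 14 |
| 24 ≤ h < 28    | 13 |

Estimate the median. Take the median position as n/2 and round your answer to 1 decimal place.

Cumulative frequencies: 23, 48, 74, 89, 103, 116
n = 116; position = n/2 = 58.
This falls in the class 12 ≤ h < 16: L = 12, F = 48, f = 26, h = 4.
Median ≈ 12 + ((58 − 48) / 26) × 4 = 13.5385

13.5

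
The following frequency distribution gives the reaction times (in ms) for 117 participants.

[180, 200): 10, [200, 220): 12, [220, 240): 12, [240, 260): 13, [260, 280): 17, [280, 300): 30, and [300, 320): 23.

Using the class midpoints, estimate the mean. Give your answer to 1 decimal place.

263.7

Midpoints: 190, 210, 230, 250, 270, 290, 310
Σfm = 10×190 + 12×210 + 12×230 + 13×250 + 17×270 + 30×290 + 23×310 = 30850
n = Σf = 117
Mean = 30850 / 117 = 263.6752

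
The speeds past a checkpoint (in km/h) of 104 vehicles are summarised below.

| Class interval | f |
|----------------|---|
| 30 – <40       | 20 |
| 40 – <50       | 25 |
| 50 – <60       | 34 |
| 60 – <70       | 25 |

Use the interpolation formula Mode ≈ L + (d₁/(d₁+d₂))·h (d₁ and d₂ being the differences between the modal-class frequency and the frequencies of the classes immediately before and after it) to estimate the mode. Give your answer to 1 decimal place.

Modal class: 50 – <60 (highest frequency 34).
d₁ = 34 − 25 = 9, d₂ = 34 − 25 = 9
Mode ≈ 50 + (9/(9+9)) × 10 = 50 + 5.0000 = 55.0000

55.0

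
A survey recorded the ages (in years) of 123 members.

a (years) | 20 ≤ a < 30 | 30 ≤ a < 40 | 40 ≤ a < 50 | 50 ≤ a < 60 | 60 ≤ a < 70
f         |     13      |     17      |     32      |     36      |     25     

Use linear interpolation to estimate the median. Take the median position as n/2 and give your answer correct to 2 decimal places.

49.84

Cumulative frequencies: 13, 30, 62, 98, 123
n = 123; position = n/2 = 61.5.
This falls in the class 40 ≤ a < 50: L = 40, F = 30, f = 32, h = 10.
Median ≈ 40 + ((61.5 − 30) / 32) × 10 = 49.8438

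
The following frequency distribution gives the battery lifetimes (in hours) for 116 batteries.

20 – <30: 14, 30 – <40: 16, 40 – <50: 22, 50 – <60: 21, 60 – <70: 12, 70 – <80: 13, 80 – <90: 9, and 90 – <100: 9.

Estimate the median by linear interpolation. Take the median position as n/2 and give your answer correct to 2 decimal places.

Cumulative frequencies: 14, 30, 52, 73, 85, 98, 107, 116
n = 116; position = n/2 = 58.
This falls in the class 50 – <60: L = 50, F = 52, f = 21, h = 10.
Median ≈ 50 + ((58 − 52) / 21) × 10 = 52.8571

52.86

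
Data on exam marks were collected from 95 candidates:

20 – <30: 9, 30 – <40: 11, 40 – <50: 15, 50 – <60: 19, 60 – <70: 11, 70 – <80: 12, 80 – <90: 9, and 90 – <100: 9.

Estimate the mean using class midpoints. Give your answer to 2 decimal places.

58.58

Midpoints: 25, 35, 45, 55, 65, 75, 85, 95
Σfm = 9×25 + 11×35 + 15×45 + 19×55 + 11×65 + 12×75 + 9×85 + 9×95 = 5565
n = Σf = 95
Mean = 5565 / 95 = 58.5789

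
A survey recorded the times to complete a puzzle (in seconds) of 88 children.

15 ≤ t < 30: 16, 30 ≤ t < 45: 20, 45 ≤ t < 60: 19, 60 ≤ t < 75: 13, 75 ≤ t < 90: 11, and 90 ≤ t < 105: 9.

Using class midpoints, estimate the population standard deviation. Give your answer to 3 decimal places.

23.764

Midpoints: 22.5, 37.5, 52.5, 67.5, 82.5, 97.5
n = 88, Σfm = 4770, mean = 54.2045
Σfm² = 308250
Σf(m − x̄)² = Σfm² − (Σfm)²/n = 308250 − 4770²/88 = 49694.3182
Population variance = 49694.3182 / 88 = 564.7082
Standard deviation = √564.7082 = 23.7636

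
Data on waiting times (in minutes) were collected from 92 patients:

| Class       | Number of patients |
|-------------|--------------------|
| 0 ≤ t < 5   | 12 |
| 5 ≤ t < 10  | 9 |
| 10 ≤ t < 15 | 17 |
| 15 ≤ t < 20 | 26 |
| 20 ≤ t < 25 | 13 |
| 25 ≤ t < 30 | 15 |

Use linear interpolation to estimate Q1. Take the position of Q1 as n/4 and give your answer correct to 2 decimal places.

Cumulative frequencies: 12, 21, 38, 64, 77, 92
n = 92; position = n/4 = 23.
This falls in the class 10 ≤ t < 15: L = 10, F = 21, f = 17, h = 5.
Lower quartile ≈ 10 + ((23 − 21) / 17) × 5 = 10.5882

10.59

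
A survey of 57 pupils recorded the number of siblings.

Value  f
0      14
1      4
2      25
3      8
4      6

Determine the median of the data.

Cumulative frequencies: 14, 18, 43, 51, 57
n = 57, so the median is the value in position (n+1)/2 = 29.
Position 29 falls at value 2.

2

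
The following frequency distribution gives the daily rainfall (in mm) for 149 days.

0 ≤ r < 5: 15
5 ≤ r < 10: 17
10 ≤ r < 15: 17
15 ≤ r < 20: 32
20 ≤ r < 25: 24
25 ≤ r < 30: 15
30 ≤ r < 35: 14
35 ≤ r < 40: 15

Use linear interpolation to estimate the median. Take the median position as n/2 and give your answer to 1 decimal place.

19.0

Cumulative frequencies: 15, 32, 49, 81, 105, 120, 134, 149
n = 149; position = n/2 = 74.5.
This falls in the class 15 ≤ r < 20: L = 15, F = 49, f = 32, h = 5.
Median ≈ 15 + ((74.5 − 49) / 32) × 5 = 18.9844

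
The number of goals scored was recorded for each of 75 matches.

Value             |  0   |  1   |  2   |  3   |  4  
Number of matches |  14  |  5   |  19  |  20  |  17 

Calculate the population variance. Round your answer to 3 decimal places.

1.908

Values: 0, 1, 2, 3, 4
n = 75, Σfx = 171, mean = 2.2800
Σfx² = 533
Σf(x − x̄)² = Σfx² − (Σfx)²/n = 533 − 171²/75 = 143.1200
Population variance = 143.1200 / 75 = 1.9083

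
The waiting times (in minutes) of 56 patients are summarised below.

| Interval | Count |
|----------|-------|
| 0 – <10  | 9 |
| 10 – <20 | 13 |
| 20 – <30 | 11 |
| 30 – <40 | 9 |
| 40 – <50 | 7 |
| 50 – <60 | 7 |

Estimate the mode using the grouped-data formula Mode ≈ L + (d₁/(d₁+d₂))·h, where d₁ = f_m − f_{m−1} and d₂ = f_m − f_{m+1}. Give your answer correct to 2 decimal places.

Modal class: 10 – <20 (highest frequency 13).
d₁ = 13 − 9 = 4, d₂ = 13 − 11 = 2
Mode ≈ 10 + (4/(4+2)) × 10 = 10 + 6.6667 = 16.6667

16.67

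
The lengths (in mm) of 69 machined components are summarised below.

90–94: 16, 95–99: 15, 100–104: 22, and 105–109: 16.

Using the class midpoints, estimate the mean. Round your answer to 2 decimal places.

99.75

Midpoints: 92, 97, 102, 107
Σfm = 16×92 + 15×97 + 22×102 + 16×107 = 6883
n = Σf = 69
Mean = 6883 / 69 = 99.7536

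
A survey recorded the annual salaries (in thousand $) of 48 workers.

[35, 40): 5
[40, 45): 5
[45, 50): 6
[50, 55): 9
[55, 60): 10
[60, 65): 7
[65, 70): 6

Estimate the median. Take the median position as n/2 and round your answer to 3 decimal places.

54.444

Cumulative frequencies: 5, 10, 16, 25, 35, 42, 48
n = 48; position = n/2 = 24.
This falls in the class [50, 55): L = 50, F = 16, f = 9, h = 5.
Median ≈ 50 + ((24 − 16) / 9) × 5 = 54.4444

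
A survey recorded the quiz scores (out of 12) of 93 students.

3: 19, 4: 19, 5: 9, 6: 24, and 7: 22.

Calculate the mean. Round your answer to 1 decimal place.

Values: 3, 4, 5, 6, 7
Σfx = 19×3 + 19×4 + 9×5 + 24×6 + 22×7 = 476
n = Σf = 93
Mean = 476 / 93 = 5.1183

5.1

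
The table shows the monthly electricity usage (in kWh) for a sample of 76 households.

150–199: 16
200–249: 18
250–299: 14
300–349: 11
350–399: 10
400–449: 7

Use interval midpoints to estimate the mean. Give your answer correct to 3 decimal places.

Midpoints: 174.5, 224.5, 274.5, 324.5, 374.5, 424.5
Σfm = 16×174.5 + 18×224.5 + 14×274.5 + 11×324.5 + 10×374.5 + 7×424.5 = 20962
n = Σf = 76
Mean = 20962 / 76 = 275.8158

275.816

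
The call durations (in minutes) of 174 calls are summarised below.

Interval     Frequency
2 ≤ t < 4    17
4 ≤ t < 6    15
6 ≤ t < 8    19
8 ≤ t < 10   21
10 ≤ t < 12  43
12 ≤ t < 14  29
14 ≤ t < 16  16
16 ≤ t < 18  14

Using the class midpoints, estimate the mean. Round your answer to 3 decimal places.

10.207

Midpoints: 3, 5, 7, 9, 11, 13, 15, 17
Σfm = 17×3 + 15×5 + 19×7 + 21×9 + 43×11 + 29×13 + 16×15 + 14×17 = 1776
n = Σf = 174
Mean = 1776 / 174 = 10.2069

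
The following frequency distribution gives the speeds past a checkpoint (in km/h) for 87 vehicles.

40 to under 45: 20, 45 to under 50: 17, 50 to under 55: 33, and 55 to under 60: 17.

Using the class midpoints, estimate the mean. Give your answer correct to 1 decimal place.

Midpoints: 42.5, 47.5, 52.5, 57.5
Σfm = 20×42.5 + 17×47.5 + 33×52.5 + 17×57.5 = 4367.5
n = Σf = 87
Mean = 4367.5 / 87 = 50.2011

50.2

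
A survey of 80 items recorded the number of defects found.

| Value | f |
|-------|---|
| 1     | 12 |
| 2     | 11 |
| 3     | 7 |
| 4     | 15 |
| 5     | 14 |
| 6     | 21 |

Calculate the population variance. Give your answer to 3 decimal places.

3.200

Values: 1, 2, 3, 4, 5, 6
n = 80, Σfx = 311, mean = 3.8875
Σfx² = 1465
Σf(x − x̄)² = Σfx² − (Σfx)²/n = 1465 − 311²/80 = 255.9875
Population variance = 255.9875 / 80 = 3.1998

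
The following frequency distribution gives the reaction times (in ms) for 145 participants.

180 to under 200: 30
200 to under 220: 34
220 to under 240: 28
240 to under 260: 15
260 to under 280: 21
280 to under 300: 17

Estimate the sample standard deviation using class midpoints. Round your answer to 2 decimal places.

33.53

Midpoints: 190, 210, 230, 250, 270, 290
n = 145, Σfm = 33630, mean = 231.9310
Σfm² = 7961700
Σf(m − x̄)² = Σfm² − (Σfm)²/n = 7961700 − 33630²/145 = 161859.3103
Sample variance = 161859.3103 / 144 = 1124.0230
Standard deviation = √1124.0230 = 33.5265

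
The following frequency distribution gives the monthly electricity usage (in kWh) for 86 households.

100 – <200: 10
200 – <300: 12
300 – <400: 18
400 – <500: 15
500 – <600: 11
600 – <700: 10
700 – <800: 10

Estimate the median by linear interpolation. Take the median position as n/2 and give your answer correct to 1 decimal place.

Cumulative frequencies: 10, 22, 40, 55, 66, 76, 86
n = 86; position = n/2 = 43.
This falls in the class 400 – <500: L = 400, F = 40, f = 15, h = 100.
Median ≈ 400 + ((43 − 40) / 15) × 100 = 420.0000

420.0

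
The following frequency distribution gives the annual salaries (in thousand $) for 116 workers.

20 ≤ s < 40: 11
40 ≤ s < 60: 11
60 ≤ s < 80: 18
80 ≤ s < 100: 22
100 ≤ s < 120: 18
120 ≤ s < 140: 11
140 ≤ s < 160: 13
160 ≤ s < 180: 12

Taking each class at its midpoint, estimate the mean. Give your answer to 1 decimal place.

99.3

Midpoints: 30, 50, 70, 90, 110, 130, 150, 170
Σfm = 11×30 + 11×50 + 18×70 + 22×90 + 18×110 + 11×130 + 13×150 + 12×170 = 11520
n = Σf = 116
Mean = 11520 / 116 = 99.3103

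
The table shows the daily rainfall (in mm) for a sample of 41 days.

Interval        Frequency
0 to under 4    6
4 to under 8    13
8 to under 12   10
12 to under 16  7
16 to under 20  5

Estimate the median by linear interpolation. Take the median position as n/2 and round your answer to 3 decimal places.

8.600

Cumulative frequencies: 6, 19, 29, 36, 41
n = 41; position = n/2 = 20.5.
This falls in the class 8 to under 12: L = 8, F = 19, f = 10, h = 4.
Median ≈ 8 + ((20.5 − 19) / 10) × 4 = 8.6000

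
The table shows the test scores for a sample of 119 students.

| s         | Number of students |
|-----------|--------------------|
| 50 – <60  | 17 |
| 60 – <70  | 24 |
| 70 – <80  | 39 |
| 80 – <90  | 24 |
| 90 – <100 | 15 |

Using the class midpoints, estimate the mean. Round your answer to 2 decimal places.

Midpoints: 55, 65, 75, 85, 95
Σfm = 17×55 + 24×65 + 39×75 + 24×85 + 15×95 = 8885
n = Σf = 119
Mean = 8885 / 119 = 74.6639

74.66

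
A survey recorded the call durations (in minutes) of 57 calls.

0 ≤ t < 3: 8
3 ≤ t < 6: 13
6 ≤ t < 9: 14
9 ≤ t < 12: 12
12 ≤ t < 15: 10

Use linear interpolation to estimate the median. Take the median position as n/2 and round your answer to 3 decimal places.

Cumulative frequencies: 8, 21, 35, 47, 57
n = 57; position = n/2 = 28.5.
This falls in the class 6 ≤ t < 9: L = 6, F = 21, f = 14, h = 3.
Median ≈ 6 + ((28.5 − 21) / 14) × 3 = 7.6071

7.607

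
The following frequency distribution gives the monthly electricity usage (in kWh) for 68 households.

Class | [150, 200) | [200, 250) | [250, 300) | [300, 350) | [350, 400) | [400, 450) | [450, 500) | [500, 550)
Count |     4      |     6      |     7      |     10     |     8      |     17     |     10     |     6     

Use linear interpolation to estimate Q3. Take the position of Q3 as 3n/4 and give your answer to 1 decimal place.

Cumulative frequencies: 4, 10, 17, 27, 35, 52, 62, 68
n = 68; position = 3n/4 = 51.
This falls in the class [400, 450): L = 400, F = 35, f = 17, h = 50.
Upper quartile ≈ 400 + ((51 − 35) / 17) × 50 = 447.0588

447.1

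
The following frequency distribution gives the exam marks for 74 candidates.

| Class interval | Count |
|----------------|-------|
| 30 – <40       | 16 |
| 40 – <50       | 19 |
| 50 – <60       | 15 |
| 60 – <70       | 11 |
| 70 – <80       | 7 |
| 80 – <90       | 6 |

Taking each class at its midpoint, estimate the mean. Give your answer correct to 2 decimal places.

53.92

Midpoints: 35, 45, 55, 65, 75, 85
Σfm = 16×35 + 19×45 + 15×55 + 11×65 + 7×75 + 6×85 = 3990
n = Σf = 74
Mean = 3990 / 74 = 53.9189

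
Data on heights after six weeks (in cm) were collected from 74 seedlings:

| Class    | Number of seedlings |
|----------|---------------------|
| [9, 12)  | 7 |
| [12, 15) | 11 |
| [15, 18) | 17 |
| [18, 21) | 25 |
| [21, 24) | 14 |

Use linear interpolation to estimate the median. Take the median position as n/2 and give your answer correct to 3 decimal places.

18.240

Cumulative frequencies: 7, 18, 35, 60, 74
n = 74; position = n/2 = 37.
This falls in the class [18, 21): L = 18, F = 35, f = 25, h = 3.
Median ≈ 18 + ((37 − 35) / 25) × 3 = 18.2400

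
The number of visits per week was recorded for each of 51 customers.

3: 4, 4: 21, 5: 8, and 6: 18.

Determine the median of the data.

Cumulative frequencies: 4, 25, 33, 51
n = 51, so the median is the value in position (n+1)/2 = 26.
Position 26 falls at value 5.

5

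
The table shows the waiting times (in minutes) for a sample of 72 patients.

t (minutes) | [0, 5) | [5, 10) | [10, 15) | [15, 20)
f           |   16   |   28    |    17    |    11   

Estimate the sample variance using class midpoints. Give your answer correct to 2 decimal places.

Midpoints: 2.5, 7.5, 12.5, 17.5
n = 72, Σfm = 655, mean = 9.0972
Σfm² = 7700
Σf(m − x̄)² = Σfm² − (Σfm)²/n = 7700 − 655²/72 = 1741.3194
Sample variance = 1741.3194 / 71 = 24.5256

24.53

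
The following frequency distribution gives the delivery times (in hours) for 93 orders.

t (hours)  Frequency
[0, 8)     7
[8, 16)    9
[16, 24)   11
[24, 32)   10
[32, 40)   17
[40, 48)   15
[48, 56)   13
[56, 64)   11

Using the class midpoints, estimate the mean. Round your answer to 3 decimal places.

34.882

Midpoints: 4, 12, 20, 28, 36, 44, 52, 60
Σfm = 7×4 + 9×12 + 11×20 + 10×28 + 17×36 + 15×44 + 13×52 + 11×60 = 3244
n = Σf = 93
Mean = 3244 / 93 = 34.8817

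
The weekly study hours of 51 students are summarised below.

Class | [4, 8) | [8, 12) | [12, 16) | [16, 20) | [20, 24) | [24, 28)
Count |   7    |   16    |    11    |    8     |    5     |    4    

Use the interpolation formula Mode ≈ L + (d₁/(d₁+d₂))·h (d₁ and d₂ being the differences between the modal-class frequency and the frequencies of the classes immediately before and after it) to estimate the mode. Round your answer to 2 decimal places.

Modal class: [8, 12) (highest frequency 16).
d₁ = 16 − 7 = 9, d₂ = 16 − 11 = 5
Mode ≈ 8 + (9/(9+5)) × 4 = 8 + 2.5714 = 10.5714

10.57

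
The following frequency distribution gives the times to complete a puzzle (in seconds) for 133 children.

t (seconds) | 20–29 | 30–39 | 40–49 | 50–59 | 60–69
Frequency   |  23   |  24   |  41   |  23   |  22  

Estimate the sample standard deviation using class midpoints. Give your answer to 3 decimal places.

13.112

Midpoints: 24.5, 34.5, 44.5, 54.5, 64.5
n = 133, Σfm = 5888.5, mean = 44.2744
Σfm² = 283403.25
Σf(m − x̄)² = Σfm² − (Σfm)²/n = 283403.25 − 5888.5²/133 = 22693.2331
Sample variance = 22693.2331 / 132 = 171.9184
Standard deviation = √171.9184 = 13.1118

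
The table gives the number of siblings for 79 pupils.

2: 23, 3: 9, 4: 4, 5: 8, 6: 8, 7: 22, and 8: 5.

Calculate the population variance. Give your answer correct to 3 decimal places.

Values: 2, 3, 4, 5, 6, 7, 8
n = 79, Σfx = 371, mean = 4.6962
Σfx² = 2123
Σf(x − x̄)² = Σfx² − (Σfx)²/n = 2123 − 371²/79 = 380.7089
Population variance = 380.7089 / 79 = 4.8191

4.819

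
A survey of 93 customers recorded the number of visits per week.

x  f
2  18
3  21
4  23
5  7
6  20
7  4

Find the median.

Cumulative frequencies: 18, 39, 62, 69, 89, 93
n = 93, so the median is the value in position (n+1)/2 = 47.
Position 47 falls at value 4.

4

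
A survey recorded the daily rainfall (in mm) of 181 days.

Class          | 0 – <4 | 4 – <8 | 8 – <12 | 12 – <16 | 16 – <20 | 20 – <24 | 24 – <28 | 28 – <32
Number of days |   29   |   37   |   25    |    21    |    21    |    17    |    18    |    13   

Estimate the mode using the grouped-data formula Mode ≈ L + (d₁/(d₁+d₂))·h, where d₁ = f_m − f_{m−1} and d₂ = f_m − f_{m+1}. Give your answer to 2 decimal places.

5.60

Modal class: 4 – <8 (highest frequency 37).
d₁ = 37 − 29 = 8, d₂ = 37 − 25 = 12
Mode ≈ 4 + (8/(8+12)) × 4 = 4 + 1.6000 = 5.6000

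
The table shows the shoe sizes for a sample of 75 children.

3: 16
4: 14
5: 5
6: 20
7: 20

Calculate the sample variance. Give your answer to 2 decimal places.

2.37

Values: 3, 4, 5, 6, 7
n = 75, Σfx = 389, mean = 5.1867
Σfx² = 2193
Σf(x − x̄)² = Σfx² − (Σfx)²/n = 2193 − 389²/75 = 175.3867
Sample variance = 175.3867 / 74 = 2.3701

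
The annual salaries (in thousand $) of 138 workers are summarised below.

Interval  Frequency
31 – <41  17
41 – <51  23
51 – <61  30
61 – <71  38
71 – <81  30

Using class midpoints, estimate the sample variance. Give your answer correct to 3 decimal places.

172.860

Midpoints: 36, 46, 56, 66, 76
n = 138, Σfm = 8138, mean = 58.9710
Σfm² = 503588
Σf(m − x̄)² = Σfm² − (Σfm)²/n = 503588 − 8138²/138 = 23681.8841
Sample variance = 23681.8841 / 137 = 172.8605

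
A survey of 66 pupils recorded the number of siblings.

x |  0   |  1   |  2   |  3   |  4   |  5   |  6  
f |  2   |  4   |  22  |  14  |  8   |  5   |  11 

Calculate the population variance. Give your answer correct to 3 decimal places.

Values: 0, 1, 2, 3, 4, 5, 6
n = 66, Σfx = 213, mean = 3.2273
Σfx² = 867
Σf(x − x̄)² = Σfx² − (Σfx)²/n = 867 − 213²/66 = 179.5909
Population variance = 179.5909 / 66 = 2.7211

2.721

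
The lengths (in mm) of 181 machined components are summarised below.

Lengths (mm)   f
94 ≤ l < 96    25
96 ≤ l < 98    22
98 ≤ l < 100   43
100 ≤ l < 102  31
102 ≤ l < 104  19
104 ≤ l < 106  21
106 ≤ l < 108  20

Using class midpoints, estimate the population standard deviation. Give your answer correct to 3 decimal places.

Midpoints: 95, 97, 99, 101, 103, 105, 107
n = 181, Σfm = 18199, mean = 100.5470
Σfm² = 1832373
Σf(m − x̄)² = Σfm² − (Σfm)²/n = 1832373 − 18199²/181 = 2518.8508
Population variance = 2518.8508 / 181 = 13.9163
Standard deviation = √13.9163 = 3.7305

3.730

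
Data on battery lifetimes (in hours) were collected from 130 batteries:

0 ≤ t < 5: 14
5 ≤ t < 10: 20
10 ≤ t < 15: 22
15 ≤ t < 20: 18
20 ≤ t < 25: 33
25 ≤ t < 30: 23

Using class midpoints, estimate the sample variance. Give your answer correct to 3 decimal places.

Midpoints: 2.5, 7.5, 12.5, 17.5, 22.5, 27.5
n = 130, Σfm = 2150, mean = 16.5385
Σfm² = 44262.5
Σf(m − x̄)² = Σfm² − (Σfm)²/n = 44262.5 − 2150²/130 = 8704.8077
Sample variance = 8704.8077 / 129 = 67.4791

67.479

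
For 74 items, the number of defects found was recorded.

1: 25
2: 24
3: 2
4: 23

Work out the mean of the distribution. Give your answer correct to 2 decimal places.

2.31

Values: 1, 2, 3, 4
Σfx = 25×1 + 24×2 + 2×3 + 23×4 = 171
n = Σf = 74
Mean = 171 / 74 = 2.3108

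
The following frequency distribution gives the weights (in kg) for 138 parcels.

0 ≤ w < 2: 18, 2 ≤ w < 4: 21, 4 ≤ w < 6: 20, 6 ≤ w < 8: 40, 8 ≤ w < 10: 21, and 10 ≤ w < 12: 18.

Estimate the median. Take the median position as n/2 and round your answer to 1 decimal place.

6.5

Cumulative frequencies: 18, 39, 59, 99, 120, 138
n = 138; position = n/2 = 69.
This falls in the class 6 ≤ w < 8: L = 6, F = 59, f = 40, h = 2.
Median ≈ 6 + ((69 − 59) / 40) × 2 = 6.5000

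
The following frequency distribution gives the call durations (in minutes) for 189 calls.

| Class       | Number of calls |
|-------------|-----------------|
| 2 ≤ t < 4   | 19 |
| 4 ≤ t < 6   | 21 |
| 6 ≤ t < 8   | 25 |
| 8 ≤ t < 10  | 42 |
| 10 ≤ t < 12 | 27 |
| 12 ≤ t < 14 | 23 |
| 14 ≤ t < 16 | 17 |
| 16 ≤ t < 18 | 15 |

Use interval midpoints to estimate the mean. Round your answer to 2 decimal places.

9.63

Midpoints: 3, 5, 7, 9, 11, 13, 15, 17
Σfm = 19×3 + 21×5 + 25×7 + 42×9 + 27×11 + 23×13 + 17×15 + 15×17 = 1821
n = Σf = 189
Mean = 1821 / 189 = 9.6349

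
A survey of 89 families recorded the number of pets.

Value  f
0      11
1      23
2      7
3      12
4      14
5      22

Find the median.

3

Cumulative frequencies: 11, 34, 41, 53, 67, 89
n = 89, so the median is the value in position (n+1)/2 = 45.
Position 45 falls at value 3.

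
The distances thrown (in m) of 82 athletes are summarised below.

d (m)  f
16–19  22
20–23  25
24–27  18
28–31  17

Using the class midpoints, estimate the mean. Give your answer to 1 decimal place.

Midpoints: 17.5, 21.5, 25.5, 29.5
Σfm = 22×17.5 + 25×21.5 + 18×25.5 + 17×29.5 = 1883
n = Σf = 82
Mean = 1883 / 82 = 22.9634

23.0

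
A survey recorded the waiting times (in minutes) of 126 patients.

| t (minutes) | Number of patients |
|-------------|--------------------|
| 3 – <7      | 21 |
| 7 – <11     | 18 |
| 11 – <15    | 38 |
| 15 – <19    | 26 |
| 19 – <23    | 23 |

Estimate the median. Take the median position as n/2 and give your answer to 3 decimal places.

13.526

Cumulative frequencies: 21, 39, 77, 103, 126
n = 126; position = n/2 = 63.
This falls in the class 11 – <15: L = 11, F = 39, f = 38, h = 4.
Median ≈ 11 + ((63 − 39) / 38) × 4 = 13.5263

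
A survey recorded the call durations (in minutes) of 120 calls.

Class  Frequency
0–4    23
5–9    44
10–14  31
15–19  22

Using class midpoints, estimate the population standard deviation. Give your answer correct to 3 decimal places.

4.989

Midpoints: 2, 7, 12, 17
n = 120, Σfm = 1100, mean = 9.1667
Σfm² = 13070
Σf(m − x̄)² = Σfm² − (Σfm)²/n = 13070 − 1100²/120 = 2986.6667
Population variance = 2986.6667 / 120 = 24.8889
Standard deviation = √24.8889 = 4.9889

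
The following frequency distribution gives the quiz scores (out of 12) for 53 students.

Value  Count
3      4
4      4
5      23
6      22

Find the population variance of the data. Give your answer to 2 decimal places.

0.76

Values: 3, 4, 5, 6
n = 53, Σfx = 275, mean = 5.1887
Σfx² = 1467
Σf(x − x̄)² = Σfx² − (Σfx)²/n = 1467 − 275²/53 = 40.1132
Population variance = 40.1132 / 53 = 0.7569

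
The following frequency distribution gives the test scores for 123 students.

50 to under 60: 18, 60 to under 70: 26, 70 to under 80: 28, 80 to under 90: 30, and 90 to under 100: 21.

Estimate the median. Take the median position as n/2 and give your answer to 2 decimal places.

Cumulative frequencies: 18, 44, 72, 102, 123
n = 123; position = n/2 = 61.5.
This falls in the class 70 to under 80: L = 70, F = 44, f = 28, h = 10.
Median ≈ 70 + ((61.5 − 44) / 28) × 10 = 76.2500

76.25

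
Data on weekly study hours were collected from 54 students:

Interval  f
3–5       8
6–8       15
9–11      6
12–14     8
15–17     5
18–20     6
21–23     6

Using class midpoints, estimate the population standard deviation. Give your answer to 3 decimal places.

Midpoints: 4, 7, 10, 13, 16, 19, 22
n = 54, Σfm = 627, mean = 11.6111
Σfm² = 9165
Σf(m − x̄)² = Σfm² − (Σfm)²/n = 9165 − 627²/54 = 1884.8333
Population variance = 1884.8333 / 54 = 34.9043
Standard deviation = √34.9043 = 5.9080

5.908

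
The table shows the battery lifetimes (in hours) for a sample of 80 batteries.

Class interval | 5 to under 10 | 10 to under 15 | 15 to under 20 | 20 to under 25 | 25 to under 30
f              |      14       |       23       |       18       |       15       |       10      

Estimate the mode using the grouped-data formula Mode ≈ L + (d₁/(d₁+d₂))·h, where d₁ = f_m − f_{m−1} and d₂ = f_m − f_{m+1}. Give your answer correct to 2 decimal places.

Modal class: 10 to under 15 (highest frequency 23).
d₁ = 23 − 14 = 9, d₂ = 23 − 18 = 5
Mode ≈ 10 + (9/(9+5)) × 5 = 10 + 3.2143 = 13.2143

13.21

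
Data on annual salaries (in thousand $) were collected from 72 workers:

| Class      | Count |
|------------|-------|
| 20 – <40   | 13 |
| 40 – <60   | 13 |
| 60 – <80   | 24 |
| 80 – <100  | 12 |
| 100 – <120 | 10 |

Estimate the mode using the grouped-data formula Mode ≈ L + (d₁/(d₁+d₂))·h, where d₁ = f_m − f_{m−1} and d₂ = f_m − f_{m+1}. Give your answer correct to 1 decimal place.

69.6

Modal class: 60 – <80 (highest frequency 24).
d₁ = 24 − 13 = 11, d₂ = 24 − 12 = 12
Mode ≈ 60 + (11/(11+12)) × 20 = 60 + 9.5652 = 69.5652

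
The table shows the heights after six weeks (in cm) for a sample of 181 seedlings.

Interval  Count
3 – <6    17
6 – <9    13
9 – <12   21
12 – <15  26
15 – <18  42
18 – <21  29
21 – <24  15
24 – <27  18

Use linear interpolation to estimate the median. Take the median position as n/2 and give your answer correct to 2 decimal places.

15.96

Cumulative frequencies: 17, 30, 51, 77, 119, 148, 163, 181
n = 181; position = n/2 = 90.5.
This falls in the class 15 – <18: L = 15, F = 77, f = 42, h = 3.
Median ≈ 15 + ((90.5 − 77) / 42) × 3 = 15.9643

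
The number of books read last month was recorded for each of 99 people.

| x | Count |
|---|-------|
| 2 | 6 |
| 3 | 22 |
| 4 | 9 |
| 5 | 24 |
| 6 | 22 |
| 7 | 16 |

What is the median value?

5

Cumulative frequencies: 6, 28, 37, 61, 83, 99
n = 99, so the median is the value in position (n+1)/2 = 50.
Position 50 falls at value 5.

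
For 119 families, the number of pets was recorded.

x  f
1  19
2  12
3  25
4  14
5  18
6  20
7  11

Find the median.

4

Cumulative frequencies: 19, 31, 56, 70, 88, 108, 119
n = 119, so the median is the value in position (n+1)/2 = 60.
Position 60 falls at value 4.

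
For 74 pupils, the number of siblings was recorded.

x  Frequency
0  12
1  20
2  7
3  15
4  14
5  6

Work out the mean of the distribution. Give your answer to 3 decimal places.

Values: 0, 1, 2, 3, 4, 5
Σfx = 12×0 + 20×1 + 7×2 + 15×3 + 14×4 + 6×5 = 165
n = Σf = 74
Mean = 165 / 74 = 2.2297

2.230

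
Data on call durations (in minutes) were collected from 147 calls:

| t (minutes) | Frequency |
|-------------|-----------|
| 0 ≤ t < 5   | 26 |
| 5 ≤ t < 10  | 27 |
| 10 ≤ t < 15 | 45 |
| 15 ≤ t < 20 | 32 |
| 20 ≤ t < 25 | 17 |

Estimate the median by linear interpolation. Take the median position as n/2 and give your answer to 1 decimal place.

12.3

Cumulative frequencies: 26, 53, 98, 130, 147
n = 147; position = n/2 = 73.5.
This falls in the class 10 ≤ t < 15: L = 10, F = 53, f = 45, h = 5.
Median ≈ 10 + ((73.5 − 53) / 45) × 5 = 12.2778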